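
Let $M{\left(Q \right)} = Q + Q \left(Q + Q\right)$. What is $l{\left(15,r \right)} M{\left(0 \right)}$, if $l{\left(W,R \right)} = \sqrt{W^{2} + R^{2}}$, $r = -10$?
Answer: $0$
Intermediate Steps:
$M{\left(Q \right)} = Q + 2 Q^{2}$ ($M{\left(Q \right)} = Q + Q 2 Q = Q + 2 Q^{2}$)
$l{\left(W,R \right)} = \sqrt{R^{2} + W^{2}}$
$l{\left(15,r \right)} M{\left(0 \right)} = \sqrt{\left(-10\right)^{2} + 15^{2}} \cdot 0 \left(1 + 2 \cdot 0\right) = \sqrt{100 + 225} \cdot 0 \left(1 + 0\right) = \sqrt{325} \cdot 0 \cdot 1 = 5 \sqrt{13} \cdot 0 = 0$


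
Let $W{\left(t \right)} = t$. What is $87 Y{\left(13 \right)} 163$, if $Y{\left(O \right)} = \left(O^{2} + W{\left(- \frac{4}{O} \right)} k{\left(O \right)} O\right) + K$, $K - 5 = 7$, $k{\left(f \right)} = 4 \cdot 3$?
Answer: $1886073$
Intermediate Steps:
$k{\left(f \right)} = 12$
$K = 12$ ($K = 5 + 7 = 12$)
$Y{\left(O \right)} = -36 + O^{2}$ ($Y{\left(O \right)} = \left(O^{2} + - \frac{4}{O} 12 O\right) + 12 = \left(O^{2} + - \frac{48}{O} O\right) + 12 = \left(O^{2} - 48\right) + 12 = \left(-48 + O^{2}\right) + 12 = -36 + O^{2}$)
$87 Y{\left(13 \right)} 163 = 87 \left(-36 + 13^{2}\right) 163 = 87 \left(-36 + 169\right) 163 = 87 \cdot 133 \cdot 163 = 11571 \cdot 163 = 1886073$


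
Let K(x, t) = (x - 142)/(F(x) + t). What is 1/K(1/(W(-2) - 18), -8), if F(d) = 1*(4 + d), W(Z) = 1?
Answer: 1/35 ≈ 0.028571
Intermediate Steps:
F(d) = 4 + d
K(x, t) = (-142 + x)/(4 + t + x) (K(x, t) = (x - 142)/((4 + x) + t) = (-142 + x)/(4 + t + x))
1/K(1/(W(-2) - 18), -8) = 1/((-142 + 1/(1 - 18))/(4 - 8 + 1/(1 - 18))) = 1/((-142 + 1/(-17))/(4 - 8 + 1/(-17))) = 1/((-142 - 1/17)/(4 - 8 - 1/17)) = 1/(-2415/17/(-69/17)) = 1/(-17/69*(-2415/17)) = 1/35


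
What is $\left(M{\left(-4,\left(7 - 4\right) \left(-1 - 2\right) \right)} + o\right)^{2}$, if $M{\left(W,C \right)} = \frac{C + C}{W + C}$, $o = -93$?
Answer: $\frac{1418481}{169} \approx 8393.4$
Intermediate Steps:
$M{\left(W,C \right)} = \frac{2 C}{C + W}$
$\left(M{\left(-4,\left(7 - 4\right) \left(-1 - 2\right) \right)} + o\right)^{2} = \left(\frac{2 \left(7 - 4\right) \left(-1 - 2\right)}{\left(7 - 4\right) \left(-1 - 2\right) - 4} - 93\right)^{2} = \left(\frac{2 \cdot 3 \left(-3\right)}{3 \left(-3\right) - 4} - 93\right)^{2} = \left(2 \left(-9\right) \frac{1}{-9 - 4} - 93\right)^{2} = \left(2 \left(-9\right) \frac{1}{-13} - 93\right)^{2} = \left(2 \left(-9\right) \left(- \frac{1}{13}\right) - 93\right)^{2} = \left(\frac{18}{13} - 93\right)^{2} = \left(- \frac{1191}{13}\right)^{2} = \frac{1418481}{169}$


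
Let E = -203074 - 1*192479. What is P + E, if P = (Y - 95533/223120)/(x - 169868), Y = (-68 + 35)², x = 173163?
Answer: -290802569879053/735180400 ≈ -3.9555e+5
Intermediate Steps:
E = -395553 (E = -203074 - 192479 = -395553)
Y = 1089 (Y = (-33)² = 1089)
P = 242882147/735180400 (P = (1089 - 95533/223120)/(173163 - 169868) = (1089 - 95533*1/223120)/3295 = (1089 - 95533/223120)*(1/3295) = (242882147/223120)*(1/3295) = 242882147/735180400 ≈ 0.33037)
P + E = 242882147/735180400 - 395553 = -290802569879053/735180400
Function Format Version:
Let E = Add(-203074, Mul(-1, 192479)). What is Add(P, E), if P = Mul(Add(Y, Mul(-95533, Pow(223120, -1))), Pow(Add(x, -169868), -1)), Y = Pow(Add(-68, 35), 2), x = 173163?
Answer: Rational(-290802569879053, 735180400) ≈ -3.9555e+5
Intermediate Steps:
E = -395553 (E = Add(-203074, -192479) = -395553)
Y = 1089 (Y = Pow(-33, 2) = 1089)
P = Rational(242882147, 735180400) (P = Mul(Add(1089, Mul(-95533, Pow(223120, -1))), Pow(Add(173163, -169868), -1)) = Mul(Add(1089, Mul(-95533, Rational(1, 223120))), Pow(3295, -1)) = Mul(Add(1089, Rational(-95533, 223120)), Rational(1, 3295)) = Mul(Rational(242882147, 223120), Rational(1, 3295)) = Rational(242882147, 735180400) ≈ 0.33037)
Add(P, E) = Add(Rational(242882147, 735180400), -395553) = Rational(-290802569879053, 735180400)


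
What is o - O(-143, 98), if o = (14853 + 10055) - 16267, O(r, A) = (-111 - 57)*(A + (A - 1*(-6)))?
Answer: 42577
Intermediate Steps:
O(r, A) = -1008 - 336*A (O(r, A) = -168*(A + (A + 6)) = -168*(A + (6 + A)) = -168*(6 + 2*A) = -1008 - 336*A)
o = 8641 (o = 24908 - 16267 = 8641)
o - O(-143, 98) = 8641 - (-1008 - 336*98) = 8641 - (-1008 - 32928) = 8641 - 1*(-33936) = 8641 + 33936 = 42577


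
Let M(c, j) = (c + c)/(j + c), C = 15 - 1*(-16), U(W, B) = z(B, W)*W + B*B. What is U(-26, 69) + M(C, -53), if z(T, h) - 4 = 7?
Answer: 49194/11 ≈ 4472.2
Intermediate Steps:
z(T, h) = 11 (z(T, h) = 4 + 7 = 11)
U(W, B) = B**2 + 11*W (U(W, B) = 11*W + B*B = 11*W + B**2 = B**2 + 11*W)
C = 31 (C = 15 + 16 = 31)
M(c, j) = 2*c/(c + j) (M(c, j) = (2*c)/(c + j) = 2*c/(c + j))
U(-26, 69) + M(C, -53) = (69**2 + 11*(-26)) + 2*31/(31 - 53) = (4761 - 286) + 2*31/(-22) = 4475 + 2*31*(-1/22) = 4475 - 31/11 = 49194/11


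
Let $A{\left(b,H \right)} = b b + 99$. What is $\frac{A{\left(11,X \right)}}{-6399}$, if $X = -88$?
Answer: $- \frac{220}{6399} \approx -0.03438$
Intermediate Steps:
$A{\left(b,H \right)} = 99 + b^{2}$ ($A{\left(b,H \right)} = b^{2} + 99 = 99 + b^{2}$)
$\frac{A{\left(11,X \right)}}{-6399} = \frac{99 + 11^{2}}{-6399} = \left(99 + 121\right) \left(- \frac{1}{6399}\right) = 220 \left(- \frac{1}{6399}\right) = - \frac{220}{6399}$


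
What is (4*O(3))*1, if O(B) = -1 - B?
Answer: -16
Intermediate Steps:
(4*O(3))*1 = (4*(-1 - 1*3))*1 = (4*(-1 - 3))*1 = (4*(-4))*1 = -16*1 = -16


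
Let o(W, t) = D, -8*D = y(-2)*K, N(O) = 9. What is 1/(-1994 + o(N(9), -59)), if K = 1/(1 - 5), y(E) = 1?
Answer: -32/63807 ≈ -0.00050151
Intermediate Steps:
K = -¼ (K = 1/(-4) = -¼ ≈ -0.25000)
D = 1/32 (D = -(-1)/(8*4) = -⅛*(-¼) = 1/32 ≈ 0.031250)
o(W, t) = 1/32
1/(-1994 + o(N(9), -59)) = 1/(-1994 + 1/32) = 1/(-63807/32) = -32/63807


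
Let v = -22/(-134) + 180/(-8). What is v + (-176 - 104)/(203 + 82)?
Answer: -178105/7638 ≈ -23.318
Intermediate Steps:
v = -2993/134 (v = -22*(-1/134) + 180*(-⅛) = 11/67 - 45/2 = -2993/134 ≈ -22.336)
v + (-176 - 104)/(203 + 82) = -2993/134 + (-176 - 104)/(203 + 82) = -2993/134 - 280/285 = -2993/134 - 280*1/285 = -2993/134 - 56/57 = -178105/7638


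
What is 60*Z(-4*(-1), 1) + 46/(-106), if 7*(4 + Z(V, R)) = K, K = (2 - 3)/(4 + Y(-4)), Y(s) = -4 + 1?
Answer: -92381/371 ≈ -249.01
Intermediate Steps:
Y(s) = -3
K = -1 (K = (2 - 3)/(4 - 3) = -1/1 = -1*1 = -1)
Z(V, R) = -29/7 (Z(V, R) = -4 + (⅐)*(-1) = -4 - ⅐ = -29/7)
60*Z(-4*(-1), 1) + 46/(-106) = 60*(-29/7) + 46/(-106) = -1740/7 + 46*(-1/106) = -1740/7 - 23/53 = -92381/371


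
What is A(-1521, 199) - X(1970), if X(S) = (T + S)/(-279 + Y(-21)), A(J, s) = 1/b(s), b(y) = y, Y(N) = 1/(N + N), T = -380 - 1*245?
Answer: 11253229/2332081 ≈ 4.8254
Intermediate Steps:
T = -625 (T = -380 - 245 = -625)
Y(N) = 1/(2*N)
A(J, s) = 1/s
X(S) = 26250/11719 - 42*S/11719 (X(S) = (-625 + S)/(-279 + (1/2)/(-21)) = (-625 + S)/(-279 + (1/2)*(-1/21)) = (-625 + S)/(-279 - 1/42) = (-625 + S)/(-11719/42) = (-625 + S)*(-42/11719) = 26250/11719 - 42*S/11719)
A(-1521, 199) - X(1970) = 1/199 - (26250/11719 - 42/11719*1970) = 1/199 - (26250/11719 - 82740/11719) = 1/199 - 1*(-56490/11719) = 1/199 + 56490/11719 = 11253229/2332081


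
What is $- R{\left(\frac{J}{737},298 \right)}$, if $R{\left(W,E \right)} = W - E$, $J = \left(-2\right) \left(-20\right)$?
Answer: $\frac{219586}{737} \approx 297.95$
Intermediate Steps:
$J = 40$
$- R{\left(\frac{J}{737},298 \right)} = - (\frac{40}{737} - 298) = \left(-1\right) \left(- \frac{219586}{737}\right) = \frac{219586}{737}$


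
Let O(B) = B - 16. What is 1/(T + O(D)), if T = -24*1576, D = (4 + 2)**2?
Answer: -1/37804 ≈ -2.6452e-5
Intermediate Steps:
D = 36 (D = 6**2 = 36)
O(B) = -16 + B
T = -37824
1/(T + O(D)) = 1/(-37824 + (-16 + 36)) = 1/(-37824 + 20) = 1/(-37804) = -1/37804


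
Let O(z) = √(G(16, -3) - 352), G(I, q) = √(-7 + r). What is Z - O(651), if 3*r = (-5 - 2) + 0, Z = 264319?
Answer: 264319 - √(-3168 + 6*I*√21)/3 ≈ 2.6432e+5 - 18.762*I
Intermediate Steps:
r = -7/3 (r = ((-5 - 2) + 0)/3 = (-7 + 0)/3 = (⅓)*(-7) = -7/3 ≈ -2.3333)
G(I, q) = 2*I*√21/3 (G(I, q) = √(-7 - 7/3) = √(-28/3) = 2*I*√21/3)
O(z) = √(-352 + 2*I*√21/3) (O(z) = √(2*I*√21/3 - 352) = √(-352 + 2*I*√21/3))
Z - O(651) = 264319 - √(-3168 + 6*I*√21)/3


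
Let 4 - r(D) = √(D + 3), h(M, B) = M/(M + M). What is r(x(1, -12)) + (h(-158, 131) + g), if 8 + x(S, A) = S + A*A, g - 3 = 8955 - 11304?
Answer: -4683/2 - 2*√35 ≈ -2353.3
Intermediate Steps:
g = -2346 (g = 3 + (8955 - 11304) = 3 - 2349 = -2346)
h(M, B) = ½ (h(M, B) = M/((2*M)) = M*(1/(2*M)) = ½)
x(S, A) = -8 + S + A² (x(S, A) = -8 + (S + A*A) = -8 + (S + A²) = -8 + S + A²)
r(D) = 4 - √(3 + D) (r(D) = 4 - √(D + 3) = 4 - √(3 + D))
r(x(1, -12)) + (h(-158, 131) + g) = (4 - √(3 + (-8 + 1 + (-12)²))) + (½ - 2346) = (4 - √(3 + (-8 + 1 + 144))) - 4691/2 = (4 - √(3 + 137)) - 4691/2 = (4 - √140) - 4691/2 = (4 - 2*√35) - 4691/2 = -4683/2 - 2*√35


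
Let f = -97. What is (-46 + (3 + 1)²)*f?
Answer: 2910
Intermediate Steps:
(-46 + (3 + 1)²)*f = (-46 + (3 + 1)²)*(-97) = (-46 + 4²)*(-97) = (-46 + 16)*(-97) = -30*(-97) = 2910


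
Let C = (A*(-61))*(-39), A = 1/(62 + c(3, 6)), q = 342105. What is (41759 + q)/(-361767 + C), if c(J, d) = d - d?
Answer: -23799568/22427175 ≈ -1.0612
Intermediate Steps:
c(J, d) = 0
A = 1/62 (A = 1/(62 + 0) = 1/62 ≈ 0.016129)
C = 2379/62 (C = ((1/62)*(-61))*(-39) = -61/62*(-39) = 2379/62 ≈ 38.371)
(41759 + q)/(-361767 + C) = (41759 + 342105)/(-361767 + 2379/62) = 383864/(-22427175/62) = 383864*(-62/22427175) = -23799568/22427175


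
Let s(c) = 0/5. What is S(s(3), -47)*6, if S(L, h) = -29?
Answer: -174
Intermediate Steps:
s(c) = 0 (s(c) = 0*(⅕) = 0)
S(s(3), -47)*6 = -29*6 = -174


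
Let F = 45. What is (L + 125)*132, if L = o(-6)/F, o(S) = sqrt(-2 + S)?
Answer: 16500 + 88*I*sqrt(2)/15 ≈ 16500.0 + 8.2967*I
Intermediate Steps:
L = 2*I*sqrt(2)/45 (L = sqrt(-2 - 6)/45 = sqrt(-8)*(1/45) = (2*I*sqrt(2))*(1/45) = 2*I*sqrt(2)/45 ≈ 0.062854*I)
(L + 125)*132 = (2*I*sqrt(2)/45 + 125)*132 = (125 + 2*I*sqrt(2)/45)*132 = 16500 + 88*I*sqrt(2)/15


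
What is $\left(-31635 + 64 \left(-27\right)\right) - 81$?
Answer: $-33444$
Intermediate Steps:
$\left(-31635 + 64 \left(-27\right)\right) - 81 = \left(-31635 - 1728\right) - 81 = -33363 - 81 = -33444$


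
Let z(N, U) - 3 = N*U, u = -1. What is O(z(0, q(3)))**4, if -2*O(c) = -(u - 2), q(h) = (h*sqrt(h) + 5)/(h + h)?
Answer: 81/16 ≈ 5.0625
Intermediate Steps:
q(h) = (5 + h**(3/2))/(2*h) (q(h) = (h**(3/2) + 5)/((2*h)) = (5 + h**(3/2))*(1/(2*h)) = (5 + h**(3/2))/(2*h))
z(N, U) = 3 + N*U
O(c) = -3/2 (O(c) = -(-1)*(-1 - 2)/2 = -(-1)*(-3)/2 = -1/2*3 = -3/2)
O(z(0, q(3)))**4 = (-3/2)**4 = 81/16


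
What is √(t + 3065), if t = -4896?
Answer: I*√1831 ≈ 42.79*I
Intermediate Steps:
√(t + 3065) = √(-4896 + 3065) = √(-1831) = I*√1831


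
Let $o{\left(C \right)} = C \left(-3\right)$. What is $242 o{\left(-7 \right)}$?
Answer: $5082$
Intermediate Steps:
$o{\left(C \right)} = - 3 C$
$242 o{\left(-7 \right)} = 242 \left(\left(-3\right) \left(-7\right)\right) = 242 \cdot 21 = 5082$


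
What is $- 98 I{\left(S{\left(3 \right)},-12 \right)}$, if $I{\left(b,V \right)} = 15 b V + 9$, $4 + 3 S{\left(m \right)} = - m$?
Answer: $-42042$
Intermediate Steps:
$S{\left(m \right)} = - \frac{4}{3} - \frac{m}{3}$ ($S{\left(m \right)} = - \frac{4}{3} + \frac{\left(-1\right) m}{3} = - \frac{4}{3} - \frac{m}{3}$)
$I{\left(b,V \right)} = 9 + 15 V b$ ($I{\left(b,V \right)} = 15 V b + 9 = 9 + 15 V b$)
$- 98 I{\left(S{\left(3 \right)},-12 \right)} = - 98 \left(9 + 15 \left(-12\right) \left(- \frac{4}{3} - 1\right)\right) = - 98 \left(9 + 15 \left(-12\right) \left(- \frac{7}{3}\right)\right) = - 98 \left(9 + 420\right) = \left(-98\right) 429 = -42042$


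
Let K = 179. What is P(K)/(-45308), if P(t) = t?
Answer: -179/45308 ≈ -0.0039507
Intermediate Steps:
P(K)/(-45308) = 179/(-45308) = 179*(-1/45308) = -179/45308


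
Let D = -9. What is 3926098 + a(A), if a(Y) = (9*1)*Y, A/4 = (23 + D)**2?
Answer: 3933154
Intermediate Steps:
A = 784 (A = 4*(23 - 9)**2 = 4*14**2 = 4*196 = 784)
a(Y) = 9*Y
3926098 + a(A) = 3926098 + 9*784 = 3926098 + 7056 = 3933154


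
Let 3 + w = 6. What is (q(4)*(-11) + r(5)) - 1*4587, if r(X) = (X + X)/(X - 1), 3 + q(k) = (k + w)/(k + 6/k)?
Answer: -9131/2 ≈ -4565.5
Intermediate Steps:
w = 3 (w = -3 + 6 = 3)
q(k) = -3 + (3 + k)/(k + 6/k) (q(k) = -3 + (k + 3)/(k + 6/k) = -3 + (3 + k)/(k + 6/k))
r(X) = 2*X/(-1 + X) (r(X) = (2*X)/(-1 + X) = 2*X/(-1 + X))
(q(4)*(-11) + r(5)) - 1*4587 = (((-18 - 2*4² + 3*4)/(6 + 4²))*(-11) + 2*5/(-1 + 5)) - 1*4587 = (((-18 - 2*16 + 12)/(6 + 16))*(-11) + 2*5/4) - 4587 = (((-18 - 32 + 12)/22)*(-11) + 2*5*(¼)) - 4587 = (((1/22)*(-38))*(-11) + 5/2) - 4587 = (-19/11*(-11) + 5/2) - 4587 = (19 + 5/2) - 4587 = 43/2 - 4587 = -9131/2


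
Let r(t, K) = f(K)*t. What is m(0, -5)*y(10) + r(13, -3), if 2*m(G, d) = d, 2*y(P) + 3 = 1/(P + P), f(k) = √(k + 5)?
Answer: 59/16 + 13*√2 ≈ 22.072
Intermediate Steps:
f(k) = √(5 + k)
y(P) = -3/2 + 1/(4*P) (y(P) = -3/2 + 1/(2*(P + P)) = -3/2 + 1/(2*((2*P))) = -3/2 + (1/(2*P))/2 = -3/2 + 1/(4*P))
m(G, d) = d/2
r(t, K) = t*√(5 + K) (r(t, K) = √(5 + K)*t = t*√(5 + K))
m(0, -5)*y(10) + r(13, -3) = ((½)*(-5))*((¼)*(1 - 6*10)/10) + 13*√(5 - 3) = -5*(1 - 60)/(8*10) + 13*√2 = -5*(-59)/(8*10) + 13*√2 = -5/2*(-59/40) + 13*√2 = 59/16 + 13*√2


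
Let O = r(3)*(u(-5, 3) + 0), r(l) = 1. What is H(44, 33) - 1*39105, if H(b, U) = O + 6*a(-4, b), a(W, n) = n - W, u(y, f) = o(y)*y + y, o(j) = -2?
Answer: -38812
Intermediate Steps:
u(y, f) = -y (u(y, f) = -2*y + y = -y)
O = 5 (O = 1*(-1*(-5) + 0) = 1*(5 + 0) = 1*5 = 5)
H(b, U) = 29 + 6*b (H(b, U) = 5 + 6*(b - 1*(-4)) = 5 + 6*(b + 4) = 5 + 6*(4 + b) = 5 + (24 + 6*b) = 29 + 6*b)
H(44, 33) - 1*39105 = (29 + 6*44) - 1*39105 = (29 + 264) - 39105 = 293 - 39105 = -38812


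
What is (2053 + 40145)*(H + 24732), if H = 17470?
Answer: 1780839996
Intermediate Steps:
(2053 + 40145)*(H + 24732) = (2053 + 40145)*(17470 + 24732) = 42198*42202 = 1780839996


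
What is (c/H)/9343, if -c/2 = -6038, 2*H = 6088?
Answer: 3019/7110023 ≈ 0.00042461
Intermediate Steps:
H = 3044 (H = (½)*6088 = 3044)
c = 12076 (c = -2*(-6038) = 12076)
(c/H)/9343 = (12076/3044)/9343 = (12076*(1/3044))*(1/9343) = (3019/761)*(1/9343) = 3019/7110023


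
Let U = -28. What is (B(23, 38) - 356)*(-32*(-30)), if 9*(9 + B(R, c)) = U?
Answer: -1060160/3 ≈ -3.5339e+5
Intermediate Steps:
B(R, c) = -109/9 (B(R, c) = -9 + (1/9)*(-28) = -9 - 28/9 = -109/9)
(B(23, 38) - 356)*(-32*(-30)) = (-109/9 - 356)*(-32*(-30)) = -3313/9*960 = -1060160/3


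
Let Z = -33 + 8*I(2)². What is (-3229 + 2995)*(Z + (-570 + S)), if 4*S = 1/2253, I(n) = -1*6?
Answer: 110712381/1502 ≈ 73710.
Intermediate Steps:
I(n) = -6
S = 1/9012 (S = (¼)/2253 = (¼)*(1/2253) = 1/9012 ≈ 0.00011096)
Z = 255 (Z = -33 + 8*(-6)² = -33 + 8*36 = -33 + 288 = 255)
(-3229 + 2995)*(Z + (-570 + S)) = (-3229 + 2995)*(255 + (-570 + 1/9012)) = -234*(255 - 5136839/9012) = -234*(-2838779/9012) = 110712381/1502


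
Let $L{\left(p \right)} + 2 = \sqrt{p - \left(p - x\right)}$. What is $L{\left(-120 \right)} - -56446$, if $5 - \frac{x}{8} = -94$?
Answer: $56444 + 6 \sqrt{22} \approx 56472.0$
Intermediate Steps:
$x = 792$ ($x = 40 - -752 = 40 + 752 = 792$)
$L{\left(p \right)} = -2 + 6 \sqrt{22}$ ($L{\left(p \right)} = -2 + \sqrt{p - \left(-792 + p\right)} = -2 + \sqrt{792} = -2 + 6 \sqrt{22}$)
$L{\left(-120 \right)} - -56446 = \left(-2 + 6 \sqrt{22}\right) - -56446 = \left(-2 + 6 \sqrt{22}\right) + 56446 = 56444 + 6 \sqrt{22}$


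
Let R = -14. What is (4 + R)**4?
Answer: 10000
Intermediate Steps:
(4 + R)**4 = (4 - 14)**4 = (-10)**4 = 10000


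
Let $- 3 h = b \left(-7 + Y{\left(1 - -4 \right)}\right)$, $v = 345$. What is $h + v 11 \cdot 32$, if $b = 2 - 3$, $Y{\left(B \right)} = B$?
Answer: $\frac{364318}{3} \approx 1.2144 \cdot 10^{5}$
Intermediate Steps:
$b = -1$ ($b = 2 - 3 = -1$)
$h = - \frac{2}{3}$ ($h = - \frac{\left(-1\right) \left(-7 + \left(1 - -4\right)\right)}{3} = - \frac{\left(-1\right) \left(-7 + \left(1 + 4\right)\right)}{3} = - \frac{\left(-1\right) \left(-7 + 5\right)}{3} = - \frac{\left(-1\right) \left(-2\right)}{3} = \left(- \frac{1}{3}\right) 2 = - \frac{2}{3} \approx -0.66667$)
$h + v 11 \cdot 32 = - \frac{2}{3} + 345 \cdot 11 \cdot 32 = - \frac{2}{3} + 345 \cdot 352 = - \frac{2}{3} + 121440 = \frac{364318}{3}$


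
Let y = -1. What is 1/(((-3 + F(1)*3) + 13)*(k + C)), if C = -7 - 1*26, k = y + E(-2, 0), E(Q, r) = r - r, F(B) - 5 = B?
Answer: -1/952 ≈ -0.0010504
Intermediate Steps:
F(B) = 5 + B
E(Q, r) = 0
k = -1 (k = -1 + 0 = -1)
C = -33 (C = -7 - 26 = -33)
1/(((-3 + F(1)*3) + 13)*(k + C)) = 1/(((-3 + (5 + 1)*3) + 13)*(-1 - 33)) = 1/(((-3 + 6*3) + 13)*(-34)) = 1/(((-3 + 18) + 13)*(-34)) = 1/((15 + 13)*(-34)) = 1/(28*(-34)) = 1/(-952) = -1/952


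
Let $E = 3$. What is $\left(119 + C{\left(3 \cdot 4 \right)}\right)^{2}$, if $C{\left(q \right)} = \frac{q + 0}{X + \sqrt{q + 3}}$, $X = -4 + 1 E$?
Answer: $\frac{704461}{49} + \frac{10068 \sqrt{15}}{49} \approx 15173.0$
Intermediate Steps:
$X = -1$ ($X = -4 + 1 \cdot 3 = -4 + 3 = -1$)
$C{\left(q \right)} = \frac{q}{-1 + \sqrt{3 + q}}$ ($C{\left(q \right)} = \frac{q + 0}{-1 + \sqrt{q + 3}} = \frac{q}{-1 + \sqrt{3 + q}}$)
$\left(119 + C{\left(3 \cdot 4 \right)}\right)^{2} = \left(119 + \frac{3 \cdot 4}{-1 + \sqrt{3 + 3 \cdot 4}}\right)^{2} = \left(119 + \frac{12}{-1 + \sqrt{3 + 12}}\right)^{2} = \left(119 + \frac{12}{-1 + \sqrt{15}}\right)^{2}$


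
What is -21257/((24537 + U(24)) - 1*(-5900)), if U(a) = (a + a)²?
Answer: -733/1129 ≈ -0.64925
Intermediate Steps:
U(a) = 4*a² (U(a) = (2*a)² = 4*a²)
-21257/((24537 + U(24)) - 1*(-5900)) = -21257/((24537 + 4*24²) - 1*(-5900)) = -21257/((24537 + 4*576) + 5900) = -21257/((24537 + 2304) + 5900) = -21257/(26841 + 5900) = -21257/32741 = -21257*1/32741 = -733/1129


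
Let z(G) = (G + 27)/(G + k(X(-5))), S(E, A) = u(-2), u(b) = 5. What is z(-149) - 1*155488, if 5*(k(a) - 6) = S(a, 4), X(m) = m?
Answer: -11039587/71 ≈ -1.5549e+5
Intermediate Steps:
S(E, A) = 5
k(a) = 7 (k(a) = 6 + (⅕)*5 = 6 + 1 = 7)
z(G) = (27 + G)/(7 + G) (z(G) = (G + 27)/(G + 7) = (27 + G)/(7 + G))
z(-149) - 1*155488 = (27 - 149)/(7 - 149) - 1*155488 = -122/(-142) - 155488 = -1/142*(-122) - 155488 = 61/71 - 155488 = -11039587/71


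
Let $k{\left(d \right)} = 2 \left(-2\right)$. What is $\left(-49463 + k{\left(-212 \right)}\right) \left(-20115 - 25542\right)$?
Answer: $2258514819$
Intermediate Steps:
$k{\left(d \right)} = -4$
$\left(-49463 + k{\left(-212 \right)}\right) \left(-20115 - 25542\right) = \left(-49463 - 4\right) \left(-20115 - 25542\right) = \left(-49467\right) \left(-45657\right) = 2258514819$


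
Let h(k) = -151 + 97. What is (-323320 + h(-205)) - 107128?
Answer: -430502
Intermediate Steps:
h(k) = -54
(-323320 + h(-205)) - 107128 = (-323320 - 54) - 107128 = -323374 - 107128 = -430502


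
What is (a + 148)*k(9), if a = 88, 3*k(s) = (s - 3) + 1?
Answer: 1652/3 ≈ 550.67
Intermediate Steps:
k(s) = -⅔ + s/3 (k(s) = ((s - 3) + 1)/3 = ((-3 + s) + 1)/3 = (-2 + s)/3 = -⅔ + s/3)
(a + 148)*k(9) = (88 + 148)*(-⅔ + (⅓)*9) = 236*(-⅔ + 3) = 236*(7/3) = 1652/3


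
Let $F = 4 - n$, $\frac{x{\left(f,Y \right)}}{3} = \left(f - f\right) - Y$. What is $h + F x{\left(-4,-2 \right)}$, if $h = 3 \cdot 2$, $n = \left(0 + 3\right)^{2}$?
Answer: $-24$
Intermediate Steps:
$n = 9$ ($n = 3^{2} = 9$)
$x{\left(f,Y \right)} = - 3 Y$ ($x{\left(f,Y \right)} = 3 \left(\left(f - f\right) - Y\right) = 3 \left(0 - Y\right) = 3 \left(- Y\right) = - 3 Y$)
$F = -5$ ($F = 4 - 9 = -5$)
$h = 6$
$h + F x{\left(-4,-2 \right)} = 6 - 5 \left(\left(-3\right) \left(-2\right)\right) = 6 - 30 = -24$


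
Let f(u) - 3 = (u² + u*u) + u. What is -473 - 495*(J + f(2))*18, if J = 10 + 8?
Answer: -276683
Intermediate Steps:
J = 18
f(u) = 3 + u + 2*u² (f(u) = 3 + ((u² + u*u) + u) = 3 + ((u² + u²) + u) = 3 + (2*u² + u) = 3 + (u + 2*u²) = 3 + u + 2*u²)
-473 - 495*(J + f(2))*18 = -473 - 495*(18 + (3 + 2 + 2*2²))*18 = -473 - 495*(18 + (3 + 2 + 2*4))*18 = -473 - 495*(18 + (3 + 2 + 8))*18 = -473 - 495*(18 + 13)*18 = -473 - 15345*18 = -473 - 495*558 = -473 - 276210 = -276683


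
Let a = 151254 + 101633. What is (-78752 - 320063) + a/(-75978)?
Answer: -30301418957/75978 ≈ -3.9882e+5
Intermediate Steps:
a = 252887
(-78752 - 320063) + a/(-75978) = (-78752 - 320063) + 252887/(-75978) = -398815 + 252887*(-1/75978) = -398815 - 252887/75978 = -30301418957/75978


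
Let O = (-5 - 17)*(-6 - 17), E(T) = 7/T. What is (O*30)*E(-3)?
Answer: -35420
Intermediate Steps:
O = 506 (O = -22*(-23) = 506)
(O*30)*E(-3) = (506*30)*(7/(-3)) = 15180*(7*(-⅓)) = 15180*(-7/3) = -35420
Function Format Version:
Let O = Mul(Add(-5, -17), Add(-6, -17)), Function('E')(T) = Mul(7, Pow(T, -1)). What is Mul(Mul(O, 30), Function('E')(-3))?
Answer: -35420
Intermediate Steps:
O = 506 (O = Mul(-22, -23) = 506)
Mul(Mul(O, 30), Function('E')(-3)) = Mul(Mul(506, 30), Mul(7, Pow(-3, -1))) = Mul(15180, Mul(7, Rational(-1, 3))) = Mul(15180, Rational(-7, 3)) = -35420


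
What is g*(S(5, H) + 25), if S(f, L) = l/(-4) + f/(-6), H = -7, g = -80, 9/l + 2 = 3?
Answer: -5260/3 ≈ -1753.3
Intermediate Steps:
l = 9 (l = 9/(-2 + 3) = 9/1 = 9*1 = 9)
S(f, L) = -9/4 - f/6 (S(f, L) = 9/(-4) + f/(-6) = 9*(-1/4) + f*(-1/6) = -9/4 - f/6)
g*(S(5, H) + 25) = -80*((-9/4 - 1/6*5) + 25) = -80*((-9/4 - 5/6) + 25) = -80*(-37/12 + 25) = -80*263/12 = -5260/3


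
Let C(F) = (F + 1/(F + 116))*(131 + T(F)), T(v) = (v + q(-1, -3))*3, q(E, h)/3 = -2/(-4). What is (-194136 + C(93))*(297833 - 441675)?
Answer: 4677363967066/209 ≈ 2.2380e+10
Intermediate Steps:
q(E, h) = 3/2 (q(E, h) = 3*(-2/(-4)) = 3*(-2*(-¼)) = 3*(½) = 3/2)
T(v) = 9/2 + 3*v (T(v) = (v + 3/2)*3 = (3/2 + v)*3 = 9/2 + 3*v)
C(F) = (271/2 + 3*F)*(F + 1/(116 + F)) (C(F) = (F + 1/(F + 116))*(131 + (9/2 + 3*F)) = (F + 1/(116 + F))*(271/2 + 3*F) = (271/2 + 3*F)*(F + 1/(116 + F)))
(-194136 + C(93))*(297833 - 441675) = (-194136 + (271 + 6*93³ + 967*93² + 31442*93)/(2*(116 + 93)))*(297833 - 441675) = (-194136 + (½)*(271 + 6*804357 + 967*8649 + 2924106)/209)*(-143842) = (-194136 + (½)*(1/209)*(271 + 4826142 + 8363583 + 2924106))*(-143842) = (-194136 + (½)*(1/209)*16114102)*(-143842) = (-194136 + 8057051/209)*(-143842) = -32517373/209*(-143842) = 4677363967066/209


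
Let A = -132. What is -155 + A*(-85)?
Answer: 11065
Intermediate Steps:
-155 + A*(-85) = -155 - 132*(-85) = -155 + 11220 = 11065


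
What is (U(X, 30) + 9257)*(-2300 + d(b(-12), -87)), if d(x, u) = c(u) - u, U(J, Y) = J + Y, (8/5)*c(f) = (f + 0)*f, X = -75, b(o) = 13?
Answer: 46384723/2 ≈ 2.3192e+7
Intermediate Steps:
c(f) = 5*f**2/8 (c(f) = 5*((f + 0)*f)/8 = 5*(f*f)/8 = 5*f**2/8)
d(x, u) = -u + 5*u**2/8 (d(x, u) = 5*u**2/8 - u = -u + 5*u**2/8)
(U(X, 30) + 9257)*(-2300 + d(b(-12), -87)) = ((-75 + 30) + 9257)*(-2300 + (1/8)*(-87)*(-8 + 5*(-87))) = (-45 + 9257)*(-2300 + (1/8)*(-87)*(-8 - 435)) = 9212*(-2300 + (1/8)*(-87)*(-443)) = 9212*(-2300 + 38541/8) = 9212*(20141/8) = 46384723/2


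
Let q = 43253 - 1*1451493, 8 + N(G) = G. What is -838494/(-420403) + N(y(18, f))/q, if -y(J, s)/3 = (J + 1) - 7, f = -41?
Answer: 295204822073/148007080180 ≈ 1.9945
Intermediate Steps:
y(J, s) = 18 - 3*J (y(J, s) = -3*((J + 1) - 7) = -3*((1 + J) - 7) = -3*(-6 + J) = 18 - 3*J)
N(G) = -8 + G
q = -1408240 (q = 43253 - 1451493 = -1408240)
-838494/(-420403) + N(y(18, f))/q = -838494/(-420403) + (-8 + (18 - 3*18))/(-1408240) = -838494*(-1/420403) + (-8 + (18 - 54))*(-1/1408240) = 838494/420403 + (-8 - 36)*(-1/1408240) = 838494/420403 - 44*(-1/1408240) = 838494/420403 + 11/352060 = 295204822073/148007080180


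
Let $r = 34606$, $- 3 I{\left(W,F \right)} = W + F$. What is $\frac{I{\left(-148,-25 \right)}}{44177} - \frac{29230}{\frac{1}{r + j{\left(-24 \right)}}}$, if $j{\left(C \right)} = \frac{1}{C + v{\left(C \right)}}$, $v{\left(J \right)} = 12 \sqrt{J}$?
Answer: $- \frac{178746009767721}{176708} + \frac{14615 i \sqrt{6}}{84} \approx -1.0115 \cdot 10^{9} + 426.18 i$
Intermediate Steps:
$I{\left(W,F \right)} = - \frac{F}{3} - \frac{W}{3}$ ($I{\left(W,F \right)} = - \frac{W + F}{3} = - \frac{F + W}{3} = - \frac{F}{3} - \frac{W}{3}$)
$j{\left(C \right)} = \frac{1}{C + 12 \sqrt{C}}$
$\frac{I{\left(-148,-25 \right)}}{44177} - \frac{29230}{\frac{1}{r + j{\left(-24 \right)}}} = \frac{\left(- \frac{1}{3}\right) \left(-25\right) - - \frac{148}{3}}{44177} - \frac{29230}{\frac{1}{34606 + \frac{1}{-24 + 12 \sqrt{-24}}}} = \left(\frac{25}{3} + \frac{148}{3}\right) \frac{1}{44177} - \frac{29230}{\frac{1}{34606 + \frac{1}{-24 + 12 \cdot 2 i \sqrt{6}}}} = \frac{173}{3} \cdot \frac{1}{44177} - \frac{29230}{\frac{1}{34606 + \frac{1}{-24 + 24 i \sqrt{6}}}} = \frac{173}{132531} - 29230 \left(34606 + \frac{1}{-24 + 24 i \sqrt{6}}\right) = \frac{173}{132531} - \left(1011533380 + \frac{29230}{-24 + 24 i \sqrt{6}}\right) = - \frac{134059530384607}{132531} - \frac{29230}{-24 + 24 i \sqrt{6}}$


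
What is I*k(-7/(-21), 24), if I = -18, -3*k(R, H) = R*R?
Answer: ⅔ ≈ 0.66667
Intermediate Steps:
k(R, H) = -R²/3 (k(R, H) = -R*R/3 = -R²/3)
I*k(-7/(-21), 24) = -(-6)*(-7/(-21))² = -(-6)*(-7*(-1/21))² = -(-6)*(⅓)² = -(-6)/9 = -18*(-1/27) = ⅔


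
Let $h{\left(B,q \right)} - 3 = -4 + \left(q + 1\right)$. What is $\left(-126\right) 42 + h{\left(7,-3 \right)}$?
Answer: $-5295$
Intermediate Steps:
$h{\left(B,q \right)} = q$ ($h{\left(B,q \right)} = 3 + \left(-4 + \left(q + 1\right)\right) = 3 + \left(-4 + \left(1 + q\right)\right) = 3 + \left(-3 + q\right) = q$)
$\left(-126\right) 42 + h{\left(7,-3 \right)} = \left(-126\right) 42 - 3 = -5292 - 3 = -5295$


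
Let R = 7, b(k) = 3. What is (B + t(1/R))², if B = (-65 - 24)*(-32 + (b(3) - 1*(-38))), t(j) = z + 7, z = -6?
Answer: 640000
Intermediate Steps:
t(j) = 1 (t(j) = -6 + 7 = 1)
B = -801 (B = (-65 - 24)*(-32 + (3 - 1*(-38))) = -89*(-32 + (3 + 38)) = -89*(-32 + 41) = -89*9 = -801)
(B + t(1/R))² = (-801 + 1)² = (-800)² = 640000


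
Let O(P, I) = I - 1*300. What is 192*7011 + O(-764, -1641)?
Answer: 1344171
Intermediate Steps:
O(P, I) = -300 + I (O(P, I) = I - 300 = -300 + I)
192*7011 + O(-764, -1641) = 192*7011 + (-300 - 1641) = 1346112 - 1941 = 1344171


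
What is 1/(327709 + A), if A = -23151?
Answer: 1/304558 ≈ 3.2834e-6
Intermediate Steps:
1/(327709 + A) = 1/(327709 - 23151) = 1/304558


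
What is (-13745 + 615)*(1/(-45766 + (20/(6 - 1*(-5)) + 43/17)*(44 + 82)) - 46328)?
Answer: 2571776303056935/4227902 ≈ 6.0829e+8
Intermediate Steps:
(-13745 + 615)*(1/(-45766 + (20/(6 - 1*(-5)) + 43/17)*(44 + 82)) - 46328) = -13130*(1/(-45766 + (20/(6 + 5) + 43*(1/17))*126) - 46328) = -13130*(1/(-45766 + (20/11 + 43/17)*126) - 46328) = -13130*(1/(-45766 + (813/187)*126) - 46328) = -13130*(1/(-45766 + 102438/187) - 46328) = -13130*(1/(-8455804/187) - 46328) = -13130*(-187/8455804 - 46328) = -13130*(-391740487899/8455804) = 2571776303056935/4227902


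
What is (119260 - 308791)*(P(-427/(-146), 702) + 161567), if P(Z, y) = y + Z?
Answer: -4490311782231/146 ≈ -3.0756e+10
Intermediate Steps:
P(Z, y) = Z + y
(119260 - 308791)*(P(-427/(-146), 702) + 161567) = (119260 - 308791)*((-427/(-146) + 702) + 161567) = -189531*((-427*(-1/146) + 702) + 161567) = -189531*((427/146 + 702) + 161567) = -189531*(102919/146 + 161567) = -189531*23691701/146 = -4490311782231/146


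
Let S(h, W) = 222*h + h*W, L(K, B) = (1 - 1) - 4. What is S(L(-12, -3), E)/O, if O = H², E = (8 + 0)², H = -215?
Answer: -1144/46225 ≈ -0.024749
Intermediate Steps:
L(K, B) = -4 (L(K, B) = 0 - 4 = -4)
E = 64 (E = 8² = 64)
S(h, W) = 222*h + W*h
O = 46225 (O = (-215)² = 46225)
S(L(-12, -3), E)/O = -4*(222 + 64)/46225 = -4*286*(1/46225) = -1144*1/46225 = -1144/46225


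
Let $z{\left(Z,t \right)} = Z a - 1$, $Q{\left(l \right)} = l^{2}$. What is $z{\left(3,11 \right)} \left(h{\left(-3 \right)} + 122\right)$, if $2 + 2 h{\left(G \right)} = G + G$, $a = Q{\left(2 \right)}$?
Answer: $1298$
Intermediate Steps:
$a = 4$ ($a = 2^{2} = 4$)
$h{\left(G \right)} = -1 + G$ ($h{\left(G \right)} = -1 + \frac{G + G}{2} = -1 + \frac{2 G}{2} = -1 + G$)
$z{\left(Z,t \right)} = -1 + 4 Z$ ($z{\left(Z,t \right)} = Z 4 - 1 = 4 Z - 1 = -1 + 4 Z$)
$z{\left(3,11 \right)} \left(h{\left(-3 \right)} + 122\right) = \left(-1 + 4 \cdot 3\right) \left(\left(-1 - 3\right) + 122\right) = \left(-1 + 12\right) \left(-4 + 122\right) = 11 \cdot 118 = 1298$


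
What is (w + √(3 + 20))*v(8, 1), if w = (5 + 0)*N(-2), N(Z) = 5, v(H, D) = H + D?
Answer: 225 + 9*√23 ≈ 268.16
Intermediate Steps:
v(H, D) = D + H
w = 25 (w = (5 + 0)*5 = 5*5 = 25)
(w + √(3 + 20))*v(8, 1) = (25 + √(3 + 20))*(1 + 8) = (25 + √23)*9 = 225 + 9*√23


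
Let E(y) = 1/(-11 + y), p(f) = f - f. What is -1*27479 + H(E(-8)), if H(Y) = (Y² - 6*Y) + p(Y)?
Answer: -9919804/361 ≈ -27479.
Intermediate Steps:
p(f) = 0
H(Y) = Y² - 6*Y (H(Y) = (Y² - 6*Y) + 0 = Y² - 6*Y)
-1*27479 + H(E(-8)) = -1*27479 + (-6 + 1/(-11 - 8))/(-11 - 8) = -27479 + (-6 + 1/(-19))/(-19) = -27479 - (-6 - 1/19)/19 = -27479 - 1/19*(-115/19) = -27479 + 115/361 = -9919804/361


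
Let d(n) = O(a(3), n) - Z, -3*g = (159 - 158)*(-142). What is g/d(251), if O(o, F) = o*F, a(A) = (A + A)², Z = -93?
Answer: 142/27387 ≈ 0.0051849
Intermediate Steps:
a(A) = 4*A² (a(A) = (2*A)² = 4*A²)
O(o, F) = F*o
g = 142/3 (g = -(159 - 158)*(-142)/3 = -(-142)/3 = -⅓*(-142) = 142/3 ≈ 47.333)
d(n) = 93 + 36*n (d(n) = n*(4*3²) - 1*(-93) = n*(4*9) + 93 = n*36 + 93 = 36*n + 93 = 93 + 36*n)
g/d(251) = 142/(3*(93 + 36*251)) = 142/(3*(93 + 9036)) = (142/3)/9129 = (142/3)*(1/9129) = 142/27387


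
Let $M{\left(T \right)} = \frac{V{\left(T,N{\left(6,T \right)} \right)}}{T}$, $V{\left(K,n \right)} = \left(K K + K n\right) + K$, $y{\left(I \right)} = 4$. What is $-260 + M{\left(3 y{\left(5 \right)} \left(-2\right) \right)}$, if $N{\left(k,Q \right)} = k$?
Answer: $-277$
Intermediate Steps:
$V{\left(K,n \right)} = K + K^{2} + K n$ ($V{\left(K,n \right)} = \left(K^{2} + K n\right) + K = K + K^{2} + K n$)
$M{\left(T \right)} = 7 + T$ ($M{\left(T \right)} = \frac{T \left(1 + T + 6\right)}{T} = \frac{T \left(7 + T\right)}{T} = 7 + T$)
$-260 + M{\left(3 y{\left(5 \right)} \left(-2\right) \right)} = -260 + \left(7 + 3 \cdot 4 \left(-2\right)\right) = -260 + \left(7 + 12 \left(-2\right)\right) = -260 + \left(7 - 24\right) = -260 - 17 = -277$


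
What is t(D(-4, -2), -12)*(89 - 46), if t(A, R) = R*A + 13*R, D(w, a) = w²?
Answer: -14964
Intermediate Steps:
t(A, R) = 13*R + A*R (t(A, R) = A*R + 13*R = 13*R + A*R)
t(D(-4, -2), -12)*(89 - 46) = (-12*(13 + (-4)²))*(89 - 46) = -12*(13 + 16)*43 = -12*29*43 = -348*43 = -14964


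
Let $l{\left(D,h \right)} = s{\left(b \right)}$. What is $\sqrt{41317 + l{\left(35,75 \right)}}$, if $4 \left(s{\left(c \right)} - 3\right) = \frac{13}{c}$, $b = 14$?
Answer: $\frac{\sqrt{32395062}}{28} \approx 203.27$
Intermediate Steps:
$s{\left(c \right)} = 3 + \frac{13}{4 c}$ ($s{\left(c \right)} = 3 + \frac{13 \frac{1}{c}}{4} = 3 + \frac{13}{4 c}$)
$l{\left(D,h \right)} = \frac{181}{56}$ ($l{\left(D,h \right)} = 3 + \frac{13}{4 \cdot 14} = 3 + \frac{13}{4} \cdot \frac{1}{14} = 3 + \frac{13}{56} = \frac{181}{56}$)
$\sqrt{41317 + l{\left(35,75 \right)}} = \sqrt{41317 + \frac{181}{56}} = \sqrt{\frac{2313933}{56}} = \frac{\sqrt{32395062}}{28}$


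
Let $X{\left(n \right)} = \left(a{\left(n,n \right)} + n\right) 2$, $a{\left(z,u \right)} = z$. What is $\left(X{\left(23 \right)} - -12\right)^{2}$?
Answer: $10816$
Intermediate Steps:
$X{\left(n \right)} = 4 n$ ($X{\left(n \right)} = \left(n + n\right) 2 = 2 n 2 = 4 n$)
$\left(X{\left(23 \right)} - -12\right)^{2} = \left(4 \cdot 23 - -12\right)^{2} = \left(92 + \left(14 - 2\right)\right)^{2} = \left(92 + 12\right)^{2} = 104^{2} = 10816$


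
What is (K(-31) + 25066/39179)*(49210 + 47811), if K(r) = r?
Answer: -115404830143/39179 ≈ -2.9456e+6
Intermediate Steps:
(K(-31) + 25066/39179)*(49210 + 47811) = (-31 + 25066/39179)*(49210 + 47811) = (-31 + 25066*(1/39179))*97021 = (-31 + 25066/39179)*97021 = -1189483/39179*97021 = -115404830143/39179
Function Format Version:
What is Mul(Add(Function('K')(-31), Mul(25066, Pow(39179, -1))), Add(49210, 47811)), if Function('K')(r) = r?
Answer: Rational(-115404830143, 39179) ≈ -2.9456e+6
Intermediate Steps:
Mul(Add(Function('K')(-31), Mul(25066, Pow(39179, -1))), Add(49210, 47811)) = Mul(Add(-31, Mul(25066, Pow(39179, -1))), Add(49210, 47811)) = Mul(Add(-31, Mul(25066, Rational(1, 39179))), 97021) = Mul(Add(-31, Rational(25066, 39179)), 97021) = Mul(Rational(-1189483, 39179), 97021) = Rational(-115404830143, 39179)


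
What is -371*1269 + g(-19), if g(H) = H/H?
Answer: -470798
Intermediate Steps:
g(H) = 1
-371*1269 + g(-19) = -371*1269 + 1 = -470799 + 1 = -470798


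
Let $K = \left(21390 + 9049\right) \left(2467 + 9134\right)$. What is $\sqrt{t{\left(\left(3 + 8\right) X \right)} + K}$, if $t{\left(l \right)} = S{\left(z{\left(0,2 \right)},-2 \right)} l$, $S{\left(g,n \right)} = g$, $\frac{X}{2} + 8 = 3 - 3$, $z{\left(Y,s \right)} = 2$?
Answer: $\sqrt{353122487} \approx 18792.0$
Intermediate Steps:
$X = -16$ ($X = -16 + 2 \left(3 - 3\right) = -16 + 2 \cdot 0 = -16 + 0 = -16$)
$t{\left(l \right)} = 2 l$
$K = 353122839$ ($K = 30439 \cdot 11601 = 353122839$)
$\sqrt{t{\left(\left(3 + 8\right) X \right)} + K} = \sqrt{2 \left(3 + 8\right) \left(-16\right) + 353122839} = \sqrt{2 \cdot 11 \left(-16\right) + 353122839} = \sqrt{2 \left(-176\right) + 353122839} = \sqrt{-352 + 353122839} = \sqrt{353122487}$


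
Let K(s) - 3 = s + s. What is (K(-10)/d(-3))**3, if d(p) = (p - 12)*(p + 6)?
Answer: 4913/91125 ≈ 0.053915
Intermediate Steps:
d(p) = (-12 + p)*(6 + p)
K(s) = 3 + 2*s (K(s) = 3 + (s + s) = 3 + 2*s)
(K(-10)/d(-3))**3 = ((3 + 2*(-10))/(-72 + (-3)**2 - 6*(-3)))**3 = ((3 - 20)/(-72 + 9 + 18))**3 = (-17/(-45))**3 = (-17*(-1/45))**3 = (17/45)**3 = 4913/91125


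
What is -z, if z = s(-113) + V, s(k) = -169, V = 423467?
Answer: -423298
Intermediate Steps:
z = 423298 (z = -169 + 423467 = 423298)
-z = -1*423298 = -423298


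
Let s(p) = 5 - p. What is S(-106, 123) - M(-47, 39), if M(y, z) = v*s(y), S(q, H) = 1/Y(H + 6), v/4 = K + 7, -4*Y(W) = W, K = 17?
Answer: -643972/129 ≈ -4992.0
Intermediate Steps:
Y(W) = -W/4
v = 96 (v = 4*(17 + 7) = 4*24 = 96)
S(q, H) = 1/(-3/2 - H/4) (S(q, H) = 1/(-(H + 6)/4) = 1/(-(6 + H)/4) = 1/(-3/2 - H/4))
M(y, z) = 480 - 96*y (M(y, z) = 96*(5 - y) = 480 - 96*y)
S(-106, 123) - M(-47, 39) = 4/(-6 - 1*123) - (480 - 96*(-47)) = 4/(-6 - 123) - (480 + 4512) = 4/(-129) - 1*4992 = 4*(-1/129) - 4992 = -4/129 - 4992 = -643972/129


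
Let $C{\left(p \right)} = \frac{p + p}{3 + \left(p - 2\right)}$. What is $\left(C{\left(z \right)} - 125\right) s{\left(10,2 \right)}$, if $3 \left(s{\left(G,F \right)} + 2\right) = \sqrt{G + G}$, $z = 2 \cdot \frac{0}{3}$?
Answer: $250 - \frac{250 \sqrt{5}}{3} \approx 63.661$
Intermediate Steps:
$z = 0$ ($z = 2 \cdot 0 \cdot \frac{1}{3} = 2 \cdot 0 = 0$)
$C{\left(p \right)} = \frac{2 p}{1 + p}$ ($C{\left(p \right)} = \frac{2 p}{3 + \left(-2 + p\right)} = \frac{2 p}{1 + p}$)
$s{\left(G,F \right)} = -2 + \frac{\sqrt{2} \sqrt{G}}{3}$ ($s{\left(G,F \right)} = -2 + \frac{\sqrt{G + G}}{3} = -2 + \frac{\sqrt{2 G}}{3} = -2 + \frac{\sqrt{2} \sqrt{G}}{3}$)
$\left(C{\left(z \right)} - 125\right) s{\left(10,2 \right)} = \left(2 \cdot 0 \frac{1}{1 + 0} - 125\right) \left(-2 + \frac{\sqrt{2} \sqrt{10}}{3}\right) = \left(2 \cdot 0 \cdot 1^{-1} - 125\right) \left(-2 + \frac{2 \sqrt{5}}{3}\right) = \left(2 \cdot 0 \cdot 1 - 125\right) \left(-2 + \frac{2 \sqrt{5}}{3}\right) = \left(0 - 125\right) \left(-2 + \frac{2 \sqrt{5}}{3}\right) = - 125 \left(-2 + \frac{2 \sqrt{5}}{3}\right) = 250 - \frac{250 \sqrt{5}}{3}$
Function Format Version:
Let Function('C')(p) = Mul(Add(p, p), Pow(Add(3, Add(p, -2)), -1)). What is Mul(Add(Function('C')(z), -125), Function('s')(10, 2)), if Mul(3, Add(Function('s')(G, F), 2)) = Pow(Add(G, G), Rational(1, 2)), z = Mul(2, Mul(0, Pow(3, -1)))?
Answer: Add(250, Mul(Rational(-250, 3), Pow(5, Rational(1, 2)))) ≈ 63.661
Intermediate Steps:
z = 0 (z = Mul(2, Mul(0, Rational(1, 3))) = Mul(2, 0) = 0)
Function('C')(p) = Mul(2, p, Pow(Add(1, p), -1)) (Function('C')(p) = Mul(Mul(2, p), Pow(Add(3, Add(-2, p)), -1)) = Mul(Mul(2, p), Pow(Add(1, p), -1)) = Mul(2, p, Pow(Add(1, p), -1)))
Function('s')(G, F) = Add(-2, Mul(Rational(1, 3), Pow(2, Rational(1, 2)), Pow(G, Rational(1, 2)))) (Function('s')(G, F) = Add(-2, Mul(Rational(1, 3), Pow(Add(G, G), Rational(1, 2)))) = Add(-2, Mul(Rational(1, 3), Pow(Mul(2, G), Rational(1, 2)))) = Add(-2, Mul(Rational(1, 3), Mul(Pow(2, Rational(1, 2)), Pow(G, Rational(1, 2))))) = Add(-2, Mul(Rational(1, 3), Pow(2, Rational(1, 2)), Pow(G, Rational(1, 2)))))
Mul(Add(Function('C')(z), -125), Function('s')(10, 2)) = Mul(Add(Mul(2, 0, Pow(Add(1, 0), -1)), -125), Add(-2, Mul(Rational(1, 3), Pow(2, Rational(1, 2)), Pow(10, Rational(1, 2))))) = Mul(Add(Mul(2, 0, Pow(1, -1)), -125), Add(-2, Mul(Rational(2, 3), Pow(5, Rational(1, 2))))) = Mul(Add(Mul(2, 0, 1), -125), Add(-2, Mul(Rational(2, 3), Pow(5, Rational(1, 2))))) = Mul(Add(0, -125), Add(-2, Mul(Rational(2, 3), Pow(5, Rational(1, 2))))) = Mul(-125, Add(-2, Mul(Rational(2, 3), Pow(5, Rational(1, 2))))) = Add(250, Mul(Rational(-250, 3), Pow(5, Rational(1, 2))))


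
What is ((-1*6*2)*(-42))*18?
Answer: 9072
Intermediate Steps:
((-1*6*2)*(-42))*18 = (-6*2*(-42))*18 = -12*(-42)*18 = 504*18 = 9072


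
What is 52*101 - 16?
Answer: 5236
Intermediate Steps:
52*101 - 16 = 5252 - 16 = 5236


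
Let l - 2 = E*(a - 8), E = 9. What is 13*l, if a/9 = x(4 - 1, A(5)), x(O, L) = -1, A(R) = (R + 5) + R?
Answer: -1963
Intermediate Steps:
A(R) = 5 + 2*R (A(R) = (5 + R) + R = 5 + 2*R)
a = -9 (a = 9*(-1) = -9)
l = -151 (l = 2 + 9*(-9 - 8) = 2 + 9*(-17) = 2 - 153 = -151)
13*l = 13*(-151) = -1963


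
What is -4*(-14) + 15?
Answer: 71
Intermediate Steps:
-4*(-14) + 15 = 56 + 15 = 71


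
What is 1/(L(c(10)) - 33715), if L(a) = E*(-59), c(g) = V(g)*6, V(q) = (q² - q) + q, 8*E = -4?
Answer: -2/67371 ≈ -2.9686e-5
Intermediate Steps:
E = -½ (E = (⅛)*(-4) = -½ ≈ -0.50000)
V(q) = q²
c(g) = 6*g² (c(g) = g²*6 = 6*g²)
L(a) = 59/2 (L(a) = -½*(-59) = 59/2)
1/(L(c(10)) - 33715) = 1/(59/2 - 33715) = 1/(-67371/2) = -2/67371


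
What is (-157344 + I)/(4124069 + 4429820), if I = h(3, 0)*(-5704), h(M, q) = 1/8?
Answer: -158057/8553889 ≈ -0.018478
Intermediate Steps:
h(M, q) = ⅛
I = -713 (I = (⅛)*(-5704) = -713)
(-157344 + I)/(4124069 + 4429820) = (-157344 - 713)/(4124069 + 4429820) = -158057/8553889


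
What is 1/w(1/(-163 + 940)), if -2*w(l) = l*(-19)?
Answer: 1554/19 ≈ 81.789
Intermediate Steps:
w(l) = 19*l/2 (w(l) = -l*(-19)/2 = -(-19)*l/2 = 19*l/2)
1/w(1/(-163 + 940)) = 1/(19/(2*(-163 + 940))) = 1/((19/2)/777) = 1/((19/2)*(1/777)) = 1/(19/1554) = 1554/19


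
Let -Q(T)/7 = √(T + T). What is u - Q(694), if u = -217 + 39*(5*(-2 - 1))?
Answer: -802 + 14*√347 ≈ -541.21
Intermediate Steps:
Q(T) = -7*√2*√T (Q(T) = -7*√(T + T) = -7*√2*√T)
u = -802 (u = -217 + 39*(5*(-3)) = -217 + 39*(-15) = -217 - 585 = -802)
u - Q(694) = -802 - (-7)*√2*√694 = -802 - (-14)*√347 = -802 + 14*√347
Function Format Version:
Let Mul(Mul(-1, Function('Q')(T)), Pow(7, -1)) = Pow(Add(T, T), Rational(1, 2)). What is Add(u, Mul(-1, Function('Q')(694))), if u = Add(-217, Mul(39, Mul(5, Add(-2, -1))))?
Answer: Add(-802, Mul(14, Pow(347, Rational(1, 2)))) ≈ -541.21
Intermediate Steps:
Function('Q')(T) = Mul(-7, Pow(2, Rational(1, 2)), Pow(T, Rational(1, 2))) (Function('Q')(T) = Mul(-7, Pow(Add(T, T), Rational(1, 2))) = Mul(-7, Pow(Mul(2, T), Rational(1, 2))) = Mul(-7, Mul(Pow(2, Rational(1, 2)), Pow(T, Rational(1, 2)))) = Mul(-7, Pow(2, Rational(1, 2)), Pow(T, Rational(1, 2))))
u = -802 (u = Add(-217, Mul(39, Mul(5, -3))) = Add(-217, Mul(39, -15)) = Add(-217, -585) = -802)
Add(u, Mul(-1, Function('Q')(694))) = Add(-802, Mul(-1, Mul(-7, Pow(2, Rational(1, 2)), Pow(694, Rational(1, 2))))) = Add(-802, Mul(-1, Mul(-14, Pow(347, Rational(1, 2))))) = Add(-802, Mul(14, Pow(347, Rational(1, 2))))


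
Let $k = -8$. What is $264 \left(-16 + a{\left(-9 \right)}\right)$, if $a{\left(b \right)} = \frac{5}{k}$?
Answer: $-4389$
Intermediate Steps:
$a{\left(b \right)} = - \frac{5}{8}$ ($a{\left(b \right)} = \frac{5}{-8} = 5 \left(- \frac{1}{8}\right) = - \frac{5}{8}$)
$264 \left(-16 + a{\left(-9 \right)}\right) = 264 \left(-16 - \frac{5}{8}\right) = 264 \left(- \frac{133}{8}\right) = -4389$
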